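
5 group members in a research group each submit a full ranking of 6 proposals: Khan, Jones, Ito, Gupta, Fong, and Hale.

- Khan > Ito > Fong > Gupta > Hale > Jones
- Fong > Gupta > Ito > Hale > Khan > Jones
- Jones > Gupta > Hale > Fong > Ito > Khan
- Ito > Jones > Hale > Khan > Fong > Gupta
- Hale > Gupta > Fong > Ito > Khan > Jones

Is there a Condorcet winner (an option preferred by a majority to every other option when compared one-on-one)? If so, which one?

None — there is no Condorcet winner

Head-to-head results (5 voters total):
Khan vs Jones: Khan wins 3–2.
Khan vs Ito: Ito wins 4–1.
Khan vs Gupta: Gupta wins 3–2.
Khan vs Fong: Fong wins 3–2.
Khan vs Hale: Hale wins 4–1.
Jones vs Ito: Ito wins 4–1.
Jones vs Gupta: Gupta wins 3–2.
Jones vs Fong: Fong wins 3–2.
Jones vs Hale: Hale wins 3–2.
Ito vs Gupta: Gupta wins 3–2.
Ito vs Fong: Fong wins 3–2.
Ito vs Hale: Ito wins 3–2.
Gupta vs Fong: Fong wins 3–2.
Gupta vs Hale: Gupta wins 3–2.
Fong vs Hale: Hale wins 3–2.
No candidate beats all others: Ito beats Hale beats Fong beats Ito, a majority cycle.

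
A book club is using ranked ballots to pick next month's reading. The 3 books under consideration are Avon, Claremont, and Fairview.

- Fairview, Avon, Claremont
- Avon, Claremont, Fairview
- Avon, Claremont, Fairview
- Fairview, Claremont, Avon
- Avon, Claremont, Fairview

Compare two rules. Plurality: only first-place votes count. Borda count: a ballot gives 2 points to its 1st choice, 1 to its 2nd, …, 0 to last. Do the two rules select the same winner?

Yes

Plurality first-place counts: Avon 3, Claremont 0, Fairview 2 → Avon.
Borda totals: Avon 7, Claremont 4, Fairview 4 → Avon.
The two rules agree on Avon.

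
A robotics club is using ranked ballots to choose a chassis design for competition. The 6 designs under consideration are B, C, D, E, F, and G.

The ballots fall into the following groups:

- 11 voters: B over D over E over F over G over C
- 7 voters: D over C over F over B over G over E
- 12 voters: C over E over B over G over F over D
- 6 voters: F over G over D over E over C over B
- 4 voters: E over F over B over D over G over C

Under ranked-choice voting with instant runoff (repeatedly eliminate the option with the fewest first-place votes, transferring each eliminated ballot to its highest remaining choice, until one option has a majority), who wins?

Round 1: C 12, B 11, D 7, F 6, E 4, G 0. G has the fewest and is eliminated.
Round 2: C 12, B 11, D 7, F 6, E 4. E has the fewest and is eliminated.
Round 3: C 12, B 11, F 10, D 7. D has the fewest and is eliminated.
Round 4: C 19, B 11, F 10. F has the fewest and is eliminated.
Round 5: C 25, B 15. C has a majority.

C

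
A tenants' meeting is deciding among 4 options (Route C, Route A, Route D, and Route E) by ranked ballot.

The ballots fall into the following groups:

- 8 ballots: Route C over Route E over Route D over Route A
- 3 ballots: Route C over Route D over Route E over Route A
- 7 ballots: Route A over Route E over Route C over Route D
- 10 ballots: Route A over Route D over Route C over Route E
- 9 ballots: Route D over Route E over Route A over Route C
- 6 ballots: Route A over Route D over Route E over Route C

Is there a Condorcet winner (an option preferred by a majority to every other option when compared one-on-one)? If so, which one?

Head-to-head results (43 voters total):
Route C vs Route A: Route A wins 32–11.
Route C vs Route D: Route D wins 25–18.
Route C vs Route E: Route E wins 22–21.
Route A vs Route D: Route A wins 23–20.
Route A vs Route E: Route A wins 23–20.
Route D vs Route E: Route D wins 28–15.
Route A beats each rival — Route C (32–11), Route D (23–20), Route E (23–20) — so Route A is the Condorcet winner.

Route A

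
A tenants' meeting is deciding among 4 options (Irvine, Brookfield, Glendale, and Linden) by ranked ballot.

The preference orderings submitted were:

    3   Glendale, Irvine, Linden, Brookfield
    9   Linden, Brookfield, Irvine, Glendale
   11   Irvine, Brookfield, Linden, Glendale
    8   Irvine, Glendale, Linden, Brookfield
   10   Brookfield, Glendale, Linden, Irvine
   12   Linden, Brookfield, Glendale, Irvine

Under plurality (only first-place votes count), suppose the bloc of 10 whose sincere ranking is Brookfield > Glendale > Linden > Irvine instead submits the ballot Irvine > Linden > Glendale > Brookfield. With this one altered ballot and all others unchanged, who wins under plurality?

Irvine

First-place totals with the altered ballot: Irvine 29, Brookfield 0, Glendale 3, Linden 21.
The switch changes the winner from Linden to Irvine.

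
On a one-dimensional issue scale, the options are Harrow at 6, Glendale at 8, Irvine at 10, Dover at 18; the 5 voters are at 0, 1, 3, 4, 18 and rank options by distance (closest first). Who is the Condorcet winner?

With single-peaked preferences on a line, the Condorcet winner is the candidate closest to the median voter.
The median voter (position 3) is closest to Harrow at 6.
Check: Harrow vs Irvine — voters closer to Harrow: 4 of 5.

Harrow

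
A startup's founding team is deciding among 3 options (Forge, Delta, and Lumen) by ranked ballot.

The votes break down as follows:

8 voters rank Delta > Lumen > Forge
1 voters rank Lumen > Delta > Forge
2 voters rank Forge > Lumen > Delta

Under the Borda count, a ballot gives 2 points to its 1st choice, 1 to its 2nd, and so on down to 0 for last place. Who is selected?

Delta

Borda scores:
  Forge: 8·0 + 0 + 2·2 = 4
  Delta: 8·2 + 1 + 2·0 = 17
  Lumen: 8·1 + 2 + 2·1 = 12
Delta has the highest total.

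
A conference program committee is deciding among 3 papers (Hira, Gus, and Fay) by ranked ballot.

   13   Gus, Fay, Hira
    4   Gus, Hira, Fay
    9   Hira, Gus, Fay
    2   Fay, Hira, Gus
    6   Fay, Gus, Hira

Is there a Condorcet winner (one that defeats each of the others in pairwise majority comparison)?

Head-to-head results (34 voters total):
Hira vs Gus: Gus wins 23–11.
Hira vs Fay: Fay wins 21–13.
Gus vs Fay: Gus wins 26–8.
Gus beats each rival — Hira (23–11), Fay (26–8) — so Gus is the Condorcet winner.

Yes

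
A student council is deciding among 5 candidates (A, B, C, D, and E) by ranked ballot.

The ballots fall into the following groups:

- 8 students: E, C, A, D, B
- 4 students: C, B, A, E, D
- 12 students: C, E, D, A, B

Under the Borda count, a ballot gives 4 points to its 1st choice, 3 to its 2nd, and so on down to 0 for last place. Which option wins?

Borda scores:
  A: 8·2 + 4·2 + 12·1 = 36
  B: 8·0 + 4·3 + 12·0 = 12
  C: 8·3 + 4·4 + 12·4 = 88
  D: 8·1 + 4·0 + 12·2 = 32
  E: 8·4 + 4·1 + 12·3 = 72
C has the highest total.

C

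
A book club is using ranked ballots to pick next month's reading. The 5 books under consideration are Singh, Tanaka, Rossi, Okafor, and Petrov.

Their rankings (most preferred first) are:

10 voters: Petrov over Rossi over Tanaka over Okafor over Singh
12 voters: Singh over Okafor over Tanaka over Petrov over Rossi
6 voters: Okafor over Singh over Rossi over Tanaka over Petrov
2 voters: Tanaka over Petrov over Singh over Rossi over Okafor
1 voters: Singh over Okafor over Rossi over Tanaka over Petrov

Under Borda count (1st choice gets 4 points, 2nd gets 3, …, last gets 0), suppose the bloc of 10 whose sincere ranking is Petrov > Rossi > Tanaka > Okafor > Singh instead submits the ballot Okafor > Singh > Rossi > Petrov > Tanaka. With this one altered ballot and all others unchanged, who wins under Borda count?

Singh

Borda totals with the altered ballot: Singh 104, Tanaka 39, Rossi 36, Okafor 103, Petrov 28.
The winner is unchanged: still Singh.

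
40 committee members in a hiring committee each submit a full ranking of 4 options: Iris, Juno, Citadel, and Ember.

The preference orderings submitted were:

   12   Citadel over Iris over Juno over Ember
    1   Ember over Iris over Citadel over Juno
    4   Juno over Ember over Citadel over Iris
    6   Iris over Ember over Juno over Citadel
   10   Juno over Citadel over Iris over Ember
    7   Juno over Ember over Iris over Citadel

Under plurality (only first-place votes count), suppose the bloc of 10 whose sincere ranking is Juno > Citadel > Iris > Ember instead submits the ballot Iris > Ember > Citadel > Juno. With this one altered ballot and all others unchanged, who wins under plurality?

Iris

First-place totals with the altered ballot: Iris 16, Juno 11, Citadel 12, Ember 1.
The switch changes the winner from Juno to Iris.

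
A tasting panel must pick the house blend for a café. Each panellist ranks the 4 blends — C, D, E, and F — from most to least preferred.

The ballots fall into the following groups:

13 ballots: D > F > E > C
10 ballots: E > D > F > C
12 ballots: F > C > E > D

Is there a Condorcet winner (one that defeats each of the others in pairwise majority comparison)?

Head-to-head results (35 voters total):
C vs D: D wins 23–12.
C vs E: E wins 23–12.
C vs F: F wins 35–0.
D vs E: E wins 22–13.
D vs F: D wins 23–12.
E vs F: F wins 25–10.
No candidate beats all others: D beats F beats E beats D, a majority cycle.

No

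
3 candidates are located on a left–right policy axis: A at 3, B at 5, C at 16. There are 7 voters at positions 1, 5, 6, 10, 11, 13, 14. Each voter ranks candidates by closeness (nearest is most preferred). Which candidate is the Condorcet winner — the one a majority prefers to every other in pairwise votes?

With single-peaked preferences on a line, the Condorcet winner is the candidate closest to the median voter.
The median voter (position 10) is closest to B at 5.
Check: B vs A — voters closer to B: 6 of 7.

B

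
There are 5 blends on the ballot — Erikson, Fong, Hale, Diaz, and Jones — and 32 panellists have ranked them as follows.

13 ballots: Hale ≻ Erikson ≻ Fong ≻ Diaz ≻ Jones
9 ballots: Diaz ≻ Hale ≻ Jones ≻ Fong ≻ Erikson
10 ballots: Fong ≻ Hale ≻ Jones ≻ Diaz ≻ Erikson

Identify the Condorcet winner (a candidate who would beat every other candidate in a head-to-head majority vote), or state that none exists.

Hale

Head-to-head results (32 voters total):
Erikson vs Fong: Fong wins 19–13.
Erikson vs Hale: Hale wins 32–0.
Erikson vs Diaz: Diaz wins 19–13.
Erikson vs Jones: Jones wins 19–13.
Fong vs Hale: Hale wins 22–10.
Fong vs Diaz: Fong wins 23–9.
Fong vs Jones: Fong wins 23–9.
Hale vs Diaz: Hale wins 23–9.
Hale vs Jones: Hale wins 32–0.
Diaz vs Jones: Diaz wins 22–10.
Hale beats each rival — Erikson (32–0), Fong (22–10), Diaz (23–9), Jones (32–0) — so Hale is the Condorcet winner.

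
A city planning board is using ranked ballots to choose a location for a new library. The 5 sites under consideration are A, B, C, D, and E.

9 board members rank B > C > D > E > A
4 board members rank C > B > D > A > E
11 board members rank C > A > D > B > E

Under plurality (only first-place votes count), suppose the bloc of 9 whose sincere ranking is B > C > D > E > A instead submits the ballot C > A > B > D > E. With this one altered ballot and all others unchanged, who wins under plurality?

First-place totals with the altered ballot: A 0, B 0, C 24, D 0, E 0.
The winner is unchanged: still C.

C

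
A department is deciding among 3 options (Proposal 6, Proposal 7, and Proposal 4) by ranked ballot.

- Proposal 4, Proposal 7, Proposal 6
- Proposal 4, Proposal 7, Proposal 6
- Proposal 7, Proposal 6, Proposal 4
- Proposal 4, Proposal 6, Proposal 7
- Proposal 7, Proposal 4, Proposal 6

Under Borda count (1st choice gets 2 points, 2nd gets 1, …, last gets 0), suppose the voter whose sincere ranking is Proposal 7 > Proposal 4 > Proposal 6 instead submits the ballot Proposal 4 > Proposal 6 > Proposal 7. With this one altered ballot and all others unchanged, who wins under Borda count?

Proposal 4

Borda totals with the altered ballot: Proposal 6 3, Proposal 7 4, Proposal 4 8.
The winner is unchanged: still Proposal 4.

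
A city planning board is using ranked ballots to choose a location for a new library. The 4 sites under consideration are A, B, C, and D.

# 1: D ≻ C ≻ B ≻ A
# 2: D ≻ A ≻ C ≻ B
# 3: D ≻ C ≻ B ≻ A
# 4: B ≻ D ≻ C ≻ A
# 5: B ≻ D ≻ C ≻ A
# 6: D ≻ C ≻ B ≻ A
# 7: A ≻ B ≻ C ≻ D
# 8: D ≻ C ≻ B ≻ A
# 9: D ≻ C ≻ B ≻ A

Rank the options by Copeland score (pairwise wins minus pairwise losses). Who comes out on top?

D

Pairwise results:
  A vs B: B wins 7–2.
  A vs C: C wins 7–2.
  A vs D: D wins 8–1.
  B vs C: C wins 6–3.
  B vs D: D wins 6–3.
  C vs D: D wins 8–1.
Copeland scores (wins − losses):
  A: 0 − 3 = -3
  B: 1 − 2 = -1
  C: 2 − 1 = 1
  D: 3 − 0 = 3
D has the best Copeland score.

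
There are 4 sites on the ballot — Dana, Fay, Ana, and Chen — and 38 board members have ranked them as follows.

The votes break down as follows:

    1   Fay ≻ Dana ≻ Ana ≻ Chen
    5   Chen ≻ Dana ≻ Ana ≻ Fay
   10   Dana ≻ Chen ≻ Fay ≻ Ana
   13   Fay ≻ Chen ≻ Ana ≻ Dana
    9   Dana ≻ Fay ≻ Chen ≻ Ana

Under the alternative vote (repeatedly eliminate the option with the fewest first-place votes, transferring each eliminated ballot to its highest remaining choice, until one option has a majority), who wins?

Round 1: Dana 19, Fay 14, Chen 5, Ana 0. Ana has the fewest and is eliminated.
Round 2: Dana 19, Fay 14, Chen 5. Chen has the fewest and is eliminated.
Round 3: Dana 24, Fay 14. Dana has a majority.

Dana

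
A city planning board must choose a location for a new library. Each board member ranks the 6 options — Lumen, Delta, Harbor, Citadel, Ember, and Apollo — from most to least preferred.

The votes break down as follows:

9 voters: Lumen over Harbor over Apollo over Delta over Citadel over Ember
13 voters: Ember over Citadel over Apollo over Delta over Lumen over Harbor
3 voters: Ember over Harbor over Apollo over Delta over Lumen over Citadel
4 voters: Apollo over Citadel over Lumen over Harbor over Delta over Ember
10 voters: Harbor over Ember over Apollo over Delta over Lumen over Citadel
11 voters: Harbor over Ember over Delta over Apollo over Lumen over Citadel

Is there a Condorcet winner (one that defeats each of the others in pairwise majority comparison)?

No

Head-to-head results (50 voters total):
Lumen vs Delta: Delta wins 37–13.
Lumen vs Harbor: Lumen wins 26–24.
Lumen vs Citadel: Lumen wins 33–17.
Lumen vs Ember: Ember wins 37–13.
Lumen vs Apollo: Apollo wins 41–9.
Delta vs Harbor: Harbor wins 37–13.
Delta vs Citadel: Delta wins 33–17.
Delta vs Ember: Ember wins 37–13.
Delta vs Apollo: Apollo wins 39–11.
Harbor vs Citadel: Harbor wins 33–17.
Harbor vs Ember: Harbor wins 34–16.
Harbor vs Apollo: Harbor wins 33–17.
Citadel vs Ember: Ember wins 37–13.
Citadel vs Apollo: Apollo wins 37–13.
Ember vs Apollo: Ember wins 37–13.
No candidate beats all others: Lumen beats Harbor beats Delta beats Lumen, a majority cycle.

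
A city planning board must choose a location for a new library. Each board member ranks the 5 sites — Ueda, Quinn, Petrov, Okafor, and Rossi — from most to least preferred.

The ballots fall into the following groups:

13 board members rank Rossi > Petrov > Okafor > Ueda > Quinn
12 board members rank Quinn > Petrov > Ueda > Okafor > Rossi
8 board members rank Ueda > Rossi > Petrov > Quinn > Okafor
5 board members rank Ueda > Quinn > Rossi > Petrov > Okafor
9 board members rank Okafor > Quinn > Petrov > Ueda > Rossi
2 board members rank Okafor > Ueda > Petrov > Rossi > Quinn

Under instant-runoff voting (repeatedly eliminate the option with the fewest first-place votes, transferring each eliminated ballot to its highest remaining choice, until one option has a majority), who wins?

Round 1: Ueda 13, Rossi 13, Quinn 12, Okafor 11, Petrov 0. Petrov has the fewest and is eliminated.
Round 2: Ueda 13, Rossi 13, Quinn 12, Okafor 11. Okafor has the fewest and is eliminated.
Round 3: Quinn 21, Ueda 15, Rossi 13. Rossi has the fewest and is eliminated.
Round 4: Ueda 28, Quinn 21. Ueda has a majority.

Ueda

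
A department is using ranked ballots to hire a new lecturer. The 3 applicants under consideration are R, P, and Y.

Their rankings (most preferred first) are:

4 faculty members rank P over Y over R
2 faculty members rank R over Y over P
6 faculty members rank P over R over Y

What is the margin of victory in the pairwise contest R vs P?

8

Ballots ranking R above P: 2.
Ballots ranking P above R: 4+6 = 10.
P wins 10–2, a margin of 8.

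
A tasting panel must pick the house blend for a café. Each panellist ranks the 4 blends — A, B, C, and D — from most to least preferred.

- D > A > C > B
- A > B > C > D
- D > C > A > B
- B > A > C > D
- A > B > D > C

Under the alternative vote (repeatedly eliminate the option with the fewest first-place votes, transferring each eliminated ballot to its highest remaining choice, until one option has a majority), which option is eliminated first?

Round 1: A 2, D 2, B 1, C 0. C has the fewest and is eliminated.
Round 2: A 2, D 2, B 1. B has the fewest and is eliminated.
Round 3: A 3, D 2. A has a majority.

C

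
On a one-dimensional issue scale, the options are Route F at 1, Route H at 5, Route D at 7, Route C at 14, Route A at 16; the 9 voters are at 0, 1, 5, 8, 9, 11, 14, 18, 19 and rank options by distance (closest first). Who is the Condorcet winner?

Route D

With single-peaked preferences on a line, the Condorcet winner is the candidate closest to the median voter.
The median voter (position 9) is closest to Route D at 7.
Check: Route D vs Route C — voters closer to Route D: 5 of 9.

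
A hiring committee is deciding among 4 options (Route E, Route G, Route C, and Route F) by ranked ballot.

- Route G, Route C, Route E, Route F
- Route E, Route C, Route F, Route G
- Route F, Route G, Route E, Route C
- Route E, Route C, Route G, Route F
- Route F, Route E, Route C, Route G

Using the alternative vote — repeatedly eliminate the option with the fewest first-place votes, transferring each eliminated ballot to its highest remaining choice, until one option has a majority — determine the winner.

Round 1: Route E 2, Route F 2, Route G 1, Route C 0. Route C has the fewest and is eliminated.
Round 2: Route E 2, Route F 2, Route G 1. Route G has the fewest and is eliminated.
Round 3: Route E 3, Route F 2. Route E has a majority.

Route E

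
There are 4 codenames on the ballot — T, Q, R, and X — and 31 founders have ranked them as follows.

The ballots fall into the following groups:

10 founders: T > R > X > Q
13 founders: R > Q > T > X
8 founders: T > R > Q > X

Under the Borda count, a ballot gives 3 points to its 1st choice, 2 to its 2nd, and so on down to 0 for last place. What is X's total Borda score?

10

Borda scores:
  T: 10·3 + 13·1 + 8·3 = 67
  Q: 10·0 + 13·2 + 8·1 = 34
  R: 10·2 + 13·3 + 8·2 = 75
  X: 10·1 + 13·0 + 8·0 = 10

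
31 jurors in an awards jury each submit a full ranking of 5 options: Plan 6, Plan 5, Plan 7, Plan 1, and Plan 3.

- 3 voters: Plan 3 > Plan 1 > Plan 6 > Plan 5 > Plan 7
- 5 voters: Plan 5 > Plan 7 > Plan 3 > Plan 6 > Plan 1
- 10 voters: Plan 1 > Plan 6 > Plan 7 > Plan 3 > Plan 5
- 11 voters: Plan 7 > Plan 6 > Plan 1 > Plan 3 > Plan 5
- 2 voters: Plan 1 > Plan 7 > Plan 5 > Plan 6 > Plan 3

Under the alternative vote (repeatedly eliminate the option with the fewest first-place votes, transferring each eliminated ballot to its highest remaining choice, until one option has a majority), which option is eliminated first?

Round 1: Plan 1 12, Plan 7 11, Plan 5 5, Plan 3 3, Plan 6 0. Plan 6 has the fewest and is eliminated.
Round 2: Plan 1 12, Plan 7 11, Plan 5 5, Plan 3 3. Plan 3 has the fewest and is eliminated.
Round 3: Plan 1 15, Plan 7 11, Plan 5 5. Plan 5 has the fewest and is eliminated.
Round 4: Plan 7 16, Plan 1 15. Plan 7 has a majority.

Plan 6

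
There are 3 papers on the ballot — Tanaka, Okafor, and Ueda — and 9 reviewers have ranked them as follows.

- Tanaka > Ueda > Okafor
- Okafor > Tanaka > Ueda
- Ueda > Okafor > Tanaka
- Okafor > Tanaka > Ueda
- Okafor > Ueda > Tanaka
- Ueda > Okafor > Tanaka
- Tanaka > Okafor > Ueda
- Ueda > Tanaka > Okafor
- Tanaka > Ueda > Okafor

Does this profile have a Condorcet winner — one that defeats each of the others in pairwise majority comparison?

Head-to-head results (9 voters total):
Tanaka vs Okafor: Okafor wins 5–4.
Tanaka vs Ueda: Tanaka wins 5–4.
Okafor vs Ueda: Ueda wins 5–4.
No candidate beats all others: Tanaka beats Ueda beats Okafor beats Tanaka, a majority cycle.

No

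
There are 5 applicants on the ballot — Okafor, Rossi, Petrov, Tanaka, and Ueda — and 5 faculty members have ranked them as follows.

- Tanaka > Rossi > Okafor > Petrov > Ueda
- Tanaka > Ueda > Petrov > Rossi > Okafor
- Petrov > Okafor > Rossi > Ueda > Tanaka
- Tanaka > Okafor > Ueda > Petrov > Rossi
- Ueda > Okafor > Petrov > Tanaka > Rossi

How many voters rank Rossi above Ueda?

2

Ballots ranking Rossi above Ueda: 2.
Ballots ranking Ueda above Rossi: 3.
So 2 of 5 voters prefer Rossi to Ueda.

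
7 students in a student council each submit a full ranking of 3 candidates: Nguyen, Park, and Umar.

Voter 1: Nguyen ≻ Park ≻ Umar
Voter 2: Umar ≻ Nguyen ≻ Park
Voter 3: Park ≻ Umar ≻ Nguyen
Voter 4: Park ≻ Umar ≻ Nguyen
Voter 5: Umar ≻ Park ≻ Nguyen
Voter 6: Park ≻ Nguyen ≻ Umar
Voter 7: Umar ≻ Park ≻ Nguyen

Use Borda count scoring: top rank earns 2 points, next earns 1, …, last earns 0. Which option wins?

Park

Borda scores:
  Nguyen: 2 + 1 + 0 + 0 + 0 + 1 + 0 = 4
  Park: 1 + 0 + 2 + 2 + 1 + 2 + 1 = 9
  Umar: 0 + 2 + 1 + 1 + 2 + 0 + 2 = 8
Park has the highest total.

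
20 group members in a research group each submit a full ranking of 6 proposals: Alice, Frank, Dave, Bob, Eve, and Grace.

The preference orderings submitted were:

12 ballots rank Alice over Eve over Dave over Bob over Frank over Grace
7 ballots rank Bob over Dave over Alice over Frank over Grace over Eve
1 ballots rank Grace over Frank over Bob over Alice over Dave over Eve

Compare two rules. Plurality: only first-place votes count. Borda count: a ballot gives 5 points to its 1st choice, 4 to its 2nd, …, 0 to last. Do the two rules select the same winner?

Yes

Plurality first-place counts: Alice 12, Frank 0, Dave 0, Bob 7, Eve 0, Grace 1 → Alice.
Borda totals: Alice 83, Frank 30, Dave 65, Bob 62, Eve 48, Grace 12 → Alice.
The two rules agree on Alice.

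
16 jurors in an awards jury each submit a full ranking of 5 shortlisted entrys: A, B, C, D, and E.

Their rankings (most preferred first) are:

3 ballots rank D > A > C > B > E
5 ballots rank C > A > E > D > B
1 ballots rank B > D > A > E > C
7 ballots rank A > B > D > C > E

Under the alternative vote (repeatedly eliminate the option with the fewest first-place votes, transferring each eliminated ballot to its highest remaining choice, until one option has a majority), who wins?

Round 1: A 7, C 5, D 3, B 1, E 0. E has the fewest and is eliminated.
Round 2: A 7, C 5, D 3, B 1. B has the fewest and is eliminated.
Round 3: A 7, C 5, D 4. D has the fewest and is eliminated.
Round 4: A 11, C 5. A has a majority.

A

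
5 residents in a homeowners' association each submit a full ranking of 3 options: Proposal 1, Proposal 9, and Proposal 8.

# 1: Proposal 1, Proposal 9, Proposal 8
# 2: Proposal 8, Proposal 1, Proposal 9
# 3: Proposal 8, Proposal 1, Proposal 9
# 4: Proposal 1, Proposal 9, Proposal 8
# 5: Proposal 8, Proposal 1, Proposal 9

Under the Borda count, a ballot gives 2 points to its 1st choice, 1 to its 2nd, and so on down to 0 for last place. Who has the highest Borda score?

Proposal 1

Borda scores:
  Proposal 1: 2 + 1 + 1 + 2 + 1 = 7
  Proposal 9: 1 + 0 + 0 + 1 + 0 = 2
  Proposal 8: 0 + 2 + 2 + 0 + 2 = 6
Proposal 1 has the highest total.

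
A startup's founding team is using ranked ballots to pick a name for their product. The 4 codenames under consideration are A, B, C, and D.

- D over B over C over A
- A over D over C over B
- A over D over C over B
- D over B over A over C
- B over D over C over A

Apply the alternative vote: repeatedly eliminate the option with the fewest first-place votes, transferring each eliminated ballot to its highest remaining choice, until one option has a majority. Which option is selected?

D

Round 1: A 2, D 2, B 1, C 0. C has the fewest and is eliminated.
Round 2: A 2, D 2, B 1. B has the fewest and is eliminated.
Round 3: D 3, A 2. D has a majority.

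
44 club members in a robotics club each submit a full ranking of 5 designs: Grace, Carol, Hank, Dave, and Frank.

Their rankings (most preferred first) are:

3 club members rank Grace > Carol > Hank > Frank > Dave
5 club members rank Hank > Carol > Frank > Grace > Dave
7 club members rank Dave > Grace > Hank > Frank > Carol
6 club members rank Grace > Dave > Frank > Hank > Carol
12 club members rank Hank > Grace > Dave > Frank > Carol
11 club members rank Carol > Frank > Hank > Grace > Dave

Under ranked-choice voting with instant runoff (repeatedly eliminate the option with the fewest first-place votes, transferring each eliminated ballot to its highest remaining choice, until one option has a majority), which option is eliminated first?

Frank

Round 1: Hank 17, Carol 11, Grace 9, Dave 7, Frank 0. Frank has the fewest and is eliminated.
Round 2: Hank 17, Carol 11, Grace 9, Dave 7. Dave has the fewest and is eliminated.
Round 3: Hank 17, Grace 16, Carol 11. Carol has the fewest and is eliminated.
Round 4: Hank 28, Grace 16. Hank has a majority.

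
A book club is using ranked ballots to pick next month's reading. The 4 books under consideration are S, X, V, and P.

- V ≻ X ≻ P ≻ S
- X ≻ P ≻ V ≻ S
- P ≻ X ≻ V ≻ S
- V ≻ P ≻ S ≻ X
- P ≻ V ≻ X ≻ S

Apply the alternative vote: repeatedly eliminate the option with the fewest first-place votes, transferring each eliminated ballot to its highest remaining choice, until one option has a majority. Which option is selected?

P

Round 1: V 2, P 2, X 1, S 0. S has the fewest and is eliminated.
Round 2: V 2, P 2, X 1. X has the fewest and is eliminated.
Round 3: P 3, V 2. P has a majority.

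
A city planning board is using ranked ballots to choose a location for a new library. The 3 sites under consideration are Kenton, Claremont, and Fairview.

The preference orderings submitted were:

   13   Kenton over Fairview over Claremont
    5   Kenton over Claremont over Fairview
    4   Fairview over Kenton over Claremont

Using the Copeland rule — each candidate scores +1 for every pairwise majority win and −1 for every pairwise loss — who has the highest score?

Kenton

Pairwise results:
  Kenton vs Claremont: Kenton wins 22–0.
  Kenton vs Fairview: Kenton wins 18–4.
  Claremont vs Fairview: Fairview wins 17–5.
Copeland scores (wins − losses):
  Kenton: 2 − 0 = 2
  Claremont: 0 − 2 = -2
  Fairview: 1 − 1 = 0
Kenton has the best Copeland score.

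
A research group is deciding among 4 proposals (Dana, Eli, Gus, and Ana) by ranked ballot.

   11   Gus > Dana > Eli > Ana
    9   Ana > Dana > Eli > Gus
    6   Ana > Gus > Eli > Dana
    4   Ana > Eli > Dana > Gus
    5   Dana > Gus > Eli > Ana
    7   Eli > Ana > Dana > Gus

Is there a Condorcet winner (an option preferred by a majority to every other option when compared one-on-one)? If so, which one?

There is no Condorcet winner

Head-to-head results (42 voters total):
Dana vs Eli: Dana wins 25–17.
Dana vs Gus: Dana wins 25–17.
Dana vs Ana: Ana wins 26–16.
Eli vs Gus: Gus wins 22–20.
Eli vs Ana: Eli wins 23–19.
Gus vs Ana: Ana wins 26–16.
No candidate beats all others: Dana beats Eli beats Ana beats Dana, a majority cycle.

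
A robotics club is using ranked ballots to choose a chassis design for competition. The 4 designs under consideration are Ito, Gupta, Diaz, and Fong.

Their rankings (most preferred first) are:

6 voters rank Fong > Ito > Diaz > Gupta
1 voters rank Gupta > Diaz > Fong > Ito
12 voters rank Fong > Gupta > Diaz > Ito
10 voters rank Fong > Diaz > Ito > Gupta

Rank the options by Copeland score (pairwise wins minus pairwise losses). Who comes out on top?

Fong

Pairwise results:
  Ito vs Gupta: Ito wins 16–13.
  Ito vs Diaz: Diaz wins 23–6.
  Ito vs Fong: Fong wins 29–0.
  Gupta vs Diaz: Diaz wins 16–13.
  Gupta vs Fong: Fong wins 28–1.
  Diaz vs Fong: Fong wins 28–1.
Copeland scores (wins − losses):
  Ito: 1 − 2 = -1
  Gupta: 0 − 3 = -3
  Diaz: 2 − 1 = 1
  Fong: 3 − 0 = 3
Fong has the best Copeland score.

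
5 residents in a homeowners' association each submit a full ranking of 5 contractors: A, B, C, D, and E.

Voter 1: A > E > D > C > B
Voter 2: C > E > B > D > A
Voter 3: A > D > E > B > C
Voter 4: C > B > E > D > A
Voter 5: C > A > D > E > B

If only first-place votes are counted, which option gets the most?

First-place vote totals:
  A: 2
  B: 0
  C: 3
  D: 0
  E: 0
C has the most first-place votes.

C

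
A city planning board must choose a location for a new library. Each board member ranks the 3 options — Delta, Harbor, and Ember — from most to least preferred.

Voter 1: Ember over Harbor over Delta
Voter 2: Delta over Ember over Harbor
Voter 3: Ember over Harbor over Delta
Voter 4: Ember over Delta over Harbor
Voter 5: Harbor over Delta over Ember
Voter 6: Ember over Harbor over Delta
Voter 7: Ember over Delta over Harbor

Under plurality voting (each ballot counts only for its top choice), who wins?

Ember

First-place vote totals:
  Delta: 1
  Harbor: 1
  Ember: 5
Ember has the most first-place votes.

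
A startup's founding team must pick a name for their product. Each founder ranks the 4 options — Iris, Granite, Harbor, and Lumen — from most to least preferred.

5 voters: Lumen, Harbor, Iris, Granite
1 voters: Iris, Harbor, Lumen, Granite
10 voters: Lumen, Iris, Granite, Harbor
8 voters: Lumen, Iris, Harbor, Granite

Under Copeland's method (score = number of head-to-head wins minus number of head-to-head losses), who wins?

Pairwise results:
  Iris vs Granite: Iris wins 24–0.
  Iris vs Harbor: Iris wins 19–5.
  Iris vs Lumen: Lumen wins 23–1.
  Granite vs Harbor: Harbor wins 14–10.
  Granite vs Lumen: Lumen wins 24–0.
  Harbor vs Lumen: Lumen wins 23–1.
Copeland scores (wins − losses):
  Iris: 2 − 1 = 1
  Granite: 0 − 3 = -3
  Harbor: 1 − 2 = -1
  Lumen: 3 − 0 = 3
Lumen has the best Copeland score.

Lumen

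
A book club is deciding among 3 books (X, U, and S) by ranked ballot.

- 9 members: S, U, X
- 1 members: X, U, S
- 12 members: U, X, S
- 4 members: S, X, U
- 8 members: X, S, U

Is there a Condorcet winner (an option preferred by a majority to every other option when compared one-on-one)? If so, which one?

No Condorcet winner

Head-to-head results (34 voters total):
X vs U: U wins 21–13.
X vs S: X wins 21–13.
U vs S: S wins 21–13.
No candidate beats all others: X beats S beats U beats X, a majority cycle.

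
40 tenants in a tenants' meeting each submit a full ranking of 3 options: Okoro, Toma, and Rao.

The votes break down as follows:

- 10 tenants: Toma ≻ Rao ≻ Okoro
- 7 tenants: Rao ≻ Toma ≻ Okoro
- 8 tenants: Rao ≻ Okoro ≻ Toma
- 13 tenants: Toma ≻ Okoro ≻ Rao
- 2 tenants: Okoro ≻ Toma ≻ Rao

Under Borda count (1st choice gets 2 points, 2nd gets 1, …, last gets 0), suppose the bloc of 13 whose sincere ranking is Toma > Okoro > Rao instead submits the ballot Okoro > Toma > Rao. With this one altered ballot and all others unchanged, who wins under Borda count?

Borda totals with the altered ballot: Okoro 38, Toma 42, Rao 40.
The winner is unchanged: still Toma.

Toma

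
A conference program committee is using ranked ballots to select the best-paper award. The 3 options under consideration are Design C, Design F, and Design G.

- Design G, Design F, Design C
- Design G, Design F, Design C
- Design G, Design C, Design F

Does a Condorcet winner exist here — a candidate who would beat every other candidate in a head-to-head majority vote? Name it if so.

Head-to-head results (3 voters total):
Design C vs Design F: Design F wins 2–1.
Design C vs Design G: Design G wins 3–0.
Design F vs Design G: Design G wins 3–0.
Design G beats each rival — Design C (3–0), Design F (3–0) — so Design G is the Condorcet winner.

Design G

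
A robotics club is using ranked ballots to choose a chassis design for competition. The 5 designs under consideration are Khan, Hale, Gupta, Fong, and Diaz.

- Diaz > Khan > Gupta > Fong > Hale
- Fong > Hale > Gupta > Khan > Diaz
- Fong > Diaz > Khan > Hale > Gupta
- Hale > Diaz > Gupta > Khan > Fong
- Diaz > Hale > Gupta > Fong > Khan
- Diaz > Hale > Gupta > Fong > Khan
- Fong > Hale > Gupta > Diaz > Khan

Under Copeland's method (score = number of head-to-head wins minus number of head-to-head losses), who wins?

Pairwise results:
  Khan vs Hale: Hale wins 5–2.
  Khan vs Gupta: Gupta wins 5–2.
  Khan vs Fong: Fong wins 5–2.
  Khan vs Diaz: Diaz wins 6–1.
  Hale vs Gupta: Hale wins 6–1.
  Hale vs Fong: Fong wins 4–3.
  Hale vs Diaz: Diaz wins 4–3.
  Gupta vs Fong: Gupta wins 4–3.
  Gupta vs Diaz: Diaz wins 5–2.
  Fong vs Diaz: Diaz wins 4–3.
Copeland scores (wins − losses):
  Khan: 0 − 4 = -4
  Hale: 2 − 2 = 0
  Gupta: 2 − 2 = 0
  Fong: 2 − 2 = 0
  Diaz: 4 − 0 = 4
Diaz has the best Copeland score.

Diaz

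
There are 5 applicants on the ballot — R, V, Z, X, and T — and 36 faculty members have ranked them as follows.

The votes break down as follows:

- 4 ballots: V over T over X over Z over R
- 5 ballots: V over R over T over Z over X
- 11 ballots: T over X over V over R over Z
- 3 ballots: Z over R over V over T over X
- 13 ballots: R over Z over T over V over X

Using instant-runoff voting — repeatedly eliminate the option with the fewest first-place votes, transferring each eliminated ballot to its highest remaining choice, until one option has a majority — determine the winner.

R

Round 1: R 13, T 11, V 9, Z 3, X 0. X has the fewest and is eliminated.
Round 2: R 13, T 11, V 9, Z 3. Z has the fewest and is eliminated.
Round 3: R 16, T 11, V 9. V has the fewest and is eliminated.
Round 4: R 21, T 15. R has a majority.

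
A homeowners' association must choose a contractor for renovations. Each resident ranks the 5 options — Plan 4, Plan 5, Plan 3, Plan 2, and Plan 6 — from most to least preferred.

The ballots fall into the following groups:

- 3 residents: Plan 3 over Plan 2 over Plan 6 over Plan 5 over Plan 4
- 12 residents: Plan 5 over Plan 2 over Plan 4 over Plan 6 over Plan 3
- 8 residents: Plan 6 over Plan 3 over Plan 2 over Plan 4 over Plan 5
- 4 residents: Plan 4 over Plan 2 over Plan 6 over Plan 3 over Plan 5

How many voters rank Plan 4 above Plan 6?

Ballots ranking Plan 4 above Plan 6: 12+4 = 16.
Ballots ranking Plan 6 above Plan 4: 3+8 = 11.
So 16 of 27 voters prefer Plan 4 to Plan 6.

16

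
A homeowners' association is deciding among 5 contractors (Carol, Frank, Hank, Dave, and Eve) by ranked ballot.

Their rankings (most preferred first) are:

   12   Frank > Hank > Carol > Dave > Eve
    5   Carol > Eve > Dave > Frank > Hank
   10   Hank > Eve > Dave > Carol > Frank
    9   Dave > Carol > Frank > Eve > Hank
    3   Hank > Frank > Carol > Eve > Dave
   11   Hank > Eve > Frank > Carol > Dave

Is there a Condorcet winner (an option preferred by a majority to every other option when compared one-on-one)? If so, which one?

Head-to-head results (50 voters total):
Carol vs Frank: Frank wins 26–24.
Carol vs Hank: Hank wins 36–14.
Carol vs Dave: Carol wins 31–19.
Carol vs Eve: Carol wins 29–21.
Frank vs Hank: Frank wins 26–24.
Frank vs Dave: Frank wins 26–24.
Frank vs Eve: Eve wins 26–24.
Hank vs Dave: Hank wins 36–14.
Hank vs Eve: Hank wins 36–14.
Dave vs Eve: Eve wins 29–21.
No candidate beats all others: Carol beats Eve beats Frank beats Carol, a majority cycle.

No Condorcet winner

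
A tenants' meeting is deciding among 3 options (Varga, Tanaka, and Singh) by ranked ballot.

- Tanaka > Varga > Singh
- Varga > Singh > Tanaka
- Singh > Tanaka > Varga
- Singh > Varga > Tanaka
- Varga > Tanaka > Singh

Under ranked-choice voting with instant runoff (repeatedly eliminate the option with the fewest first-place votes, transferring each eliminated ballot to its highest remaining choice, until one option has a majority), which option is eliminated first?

Tanaka

Round 1: Varga 2, Singh 2, Tanaka 1. Tanaka has the fewest and is eliminated.
Round 2: Varga 3, Singh 2. Varga has a majority.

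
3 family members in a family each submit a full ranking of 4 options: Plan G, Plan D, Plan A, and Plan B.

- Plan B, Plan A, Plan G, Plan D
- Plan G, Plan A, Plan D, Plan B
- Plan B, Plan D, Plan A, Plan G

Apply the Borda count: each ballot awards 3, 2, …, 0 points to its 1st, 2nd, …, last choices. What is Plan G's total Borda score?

Borda scores:
  Plan G: 1 + 3 + 0 = 4
  Plan D: 0 + 1 + 2 = 3
  Plan A: 2 + 2 + 1 = 5
  Plan B: 3 + 0 + 3 = 6

4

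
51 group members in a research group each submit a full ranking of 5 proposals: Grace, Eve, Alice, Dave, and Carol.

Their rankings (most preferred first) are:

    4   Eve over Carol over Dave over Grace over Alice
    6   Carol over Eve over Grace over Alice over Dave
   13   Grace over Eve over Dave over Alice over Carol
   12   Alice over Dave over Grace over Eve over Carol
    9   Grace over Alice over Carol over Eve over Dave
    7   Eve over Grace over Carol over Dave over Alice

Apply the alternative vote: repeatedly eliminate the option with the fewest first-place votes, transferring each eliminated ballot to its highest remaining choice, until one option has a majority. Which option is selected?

Round 1: Grace 22, Alice 12, Eve 11, Carol 6, Dave 0. Dave has the fewest and is eliminated.
Round 2: Grace 22, Alice 12, Eve 11, Carol 6. Carol has the fewest and is eliminated.
Round 3: Grace 22, Eve 17, Alice 12. Alice has the fewest and is eliminated.
Round 4: Grace 34, Eve 17. Grace has a majority.

Grace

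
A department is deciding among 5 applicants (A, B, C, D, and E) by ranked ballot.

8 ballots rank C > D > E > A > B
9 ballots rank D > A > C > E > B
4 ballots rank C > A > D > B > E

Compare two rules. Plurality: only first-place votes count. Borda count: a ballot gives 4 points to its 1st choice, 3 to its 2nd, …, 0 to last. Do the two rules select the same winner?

Plurality first-place counts: A 0, B 0, C 12, D 9, E 0 → C.
Borda totals: A 47, B 4, C 66, D 68, E 25 → D.
The two rules disagree: plurality picks C, Borda picks D.

No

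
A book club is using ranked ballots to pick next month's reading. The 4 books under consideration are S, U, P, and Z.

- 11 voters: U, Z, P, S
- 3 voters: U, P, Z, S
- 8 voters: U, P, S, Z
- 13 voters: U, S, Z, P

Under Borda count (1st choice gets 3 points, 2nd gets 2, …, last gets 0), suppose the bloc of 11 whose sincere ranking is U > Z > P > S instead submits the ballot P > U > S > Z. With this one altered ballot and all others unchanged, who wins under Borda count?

U

Borda totals with the altered ballot: S 45, U 94, P 55, Z 16.
The winner is unchanged: still U.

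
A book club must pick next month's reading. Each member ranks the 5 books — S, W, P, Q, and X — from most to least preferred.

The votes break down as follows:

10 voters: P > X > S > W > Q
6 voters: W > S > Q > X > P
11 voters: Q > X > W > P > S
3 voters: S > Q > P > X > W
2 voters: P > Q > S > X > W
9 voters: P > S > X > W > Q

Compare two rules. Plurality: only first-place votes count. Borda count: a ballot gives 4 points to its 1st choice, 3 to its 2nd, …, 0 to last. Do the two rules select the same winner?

Yes

Plurality first-place counts: S 3, W 6, P 21, Q 11, X 0 → P.
Borda totals: S 81, W 65, P 101, Q 71, X 92 → P.
The two rules agree on P.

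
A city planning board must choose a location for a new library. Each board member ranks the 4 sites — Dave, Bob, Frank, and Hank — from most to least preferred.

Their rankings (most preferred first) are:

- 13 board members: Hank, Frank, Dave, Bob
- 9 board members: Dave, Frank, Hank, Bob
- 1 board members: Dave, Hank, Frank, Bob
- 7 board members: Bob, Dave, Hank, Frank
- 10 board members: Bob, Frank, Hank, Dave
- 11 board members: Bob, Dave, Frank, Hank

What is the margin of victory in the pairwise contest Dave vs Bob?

5

Ballots ranking Dave above Bob: 13+9+1 = 23.
Ballots ranking Bob above Dave: 7+10+11 = 28.
Bob wins 28–23, a margin of 5.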